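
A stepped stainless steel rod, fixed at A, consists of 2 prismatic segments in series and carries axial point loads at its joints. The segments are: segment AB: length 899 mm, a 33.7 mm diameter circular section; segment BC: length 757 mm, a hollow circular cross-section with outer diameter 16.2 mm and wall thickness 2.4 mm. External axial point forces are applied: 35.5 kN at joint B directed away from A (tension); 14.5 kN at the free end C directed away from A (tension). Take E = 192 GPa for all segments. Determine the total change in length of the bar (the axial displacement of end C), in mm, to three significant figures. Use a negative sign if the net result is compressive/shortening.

Internal axial forces (sectioning from the free end, tension +): N_BC = 14.5 kN, N_AB = 50 kN.
A_AB = 892 mm².
A_BC = 104 mm².
δ_AB = 50000·899/(892·192000) = 0.2625 mm
δ_BC = 14500·757/(104·192000) = 0.5494 mm
δ = Σδ_i = 0.8119 mm.

0.812 mm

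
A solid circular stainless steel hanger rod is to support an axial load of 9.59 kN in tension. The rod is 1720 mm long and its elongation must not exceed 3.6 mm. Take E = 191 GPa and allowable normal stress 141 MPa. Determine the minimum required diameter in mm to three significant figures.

9.31 mm

Required area A ≥ P/σ_allow = 9590/141 = 68.01 mm².
For a solid circular section, d ≥ √(4A/π) = 9.306 mm.
Elongation limit: A ≥ PL/(Eδ_allow) = 9590·1720/(191000·3.6) = 23.99 mm² ⇒ d ≥ 5.527 mm.
The stress limit governs.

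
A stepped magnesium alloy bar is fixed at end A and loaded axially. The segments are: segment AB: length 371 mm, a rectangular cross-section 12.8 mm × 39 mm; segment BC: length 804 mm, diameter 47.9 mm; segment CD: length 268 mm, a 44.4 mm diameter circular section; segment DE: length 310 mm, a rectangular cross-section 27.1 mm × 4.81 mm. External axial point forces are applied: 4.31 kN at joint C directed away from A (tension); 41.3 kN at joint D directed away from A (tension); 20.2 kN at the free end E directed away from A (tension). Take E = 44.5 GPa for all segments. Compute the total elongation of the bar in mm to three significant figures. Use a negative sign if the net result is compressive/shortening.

Internal axial forces (sectioning from the free end, tension +): N_DE = 20.2 kN, N_CD = 61.5 kN, N_BC = 65.81 kN, N_AB = 65.81 kN.
A_AB = 499.2 mm².
A_BC = 1802 mm².
A_CD = 1548 mm².
A_DE = 130.4 mm².
δ_AB = 65810·371/(499.2·44500) = 1.099 mm
δ_BC = 65810·804/(1802·44500) = 0.6598 mm
δ_CD = 61500·268/(1548·44500) = 0.2392 mm
δ_DE = 20200·310/(130.4·44500) = 1.08 mm
δ = Σδ_i = 3.078 mm.

3.08 mm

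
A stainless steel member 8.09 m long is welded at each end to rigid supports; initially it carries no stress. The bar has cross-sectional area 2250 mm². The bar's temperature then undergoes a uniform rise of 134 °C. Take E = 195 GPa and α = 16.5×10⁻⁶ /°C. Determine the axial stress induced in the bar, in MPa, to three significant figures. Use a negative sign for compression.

Free thermal expansion αLΔT = 16.5e-6 · 8090 · 134 = 17.89 mm.
The walls impose strain ε = −(17.89)/8090 = -2.2110e-03; σ = Eε = 195000 · -2.2110e-03 = -431.1 MPa.

-431 MPa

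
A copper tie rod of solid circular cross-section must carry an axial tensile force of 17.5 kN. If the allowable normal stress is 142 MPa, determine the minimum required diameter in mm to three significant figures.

Required area A ≥ P/σ_allow = 17500/142 = 123.2 mm².
For a solid circular section, d ≥ √(4A/π) = 12.53 mm.

12.5 mm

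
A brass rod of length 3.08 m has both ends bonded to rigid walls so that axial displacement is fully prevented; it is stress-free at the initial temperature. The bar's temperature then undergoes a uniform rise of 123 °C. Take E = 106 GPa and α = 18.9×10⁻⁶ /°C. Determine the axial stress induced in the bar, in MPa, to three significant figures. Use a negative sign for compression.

Free thermal expansion αLΔT = 18.9e-6 · 3080 · 123 = 7.16 mm.
The walls impose strain ε = −(7.16)/3080 = -2.3247e-03; σ = Eε = 106000 · -2.3247e-03 = -246.4 MPa.

-246 MPa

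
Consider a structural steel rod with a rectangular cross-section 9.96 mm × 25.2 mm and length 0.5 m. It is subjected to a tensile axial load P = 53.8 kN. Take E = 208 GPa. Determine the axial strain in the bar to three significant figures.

A = 251 mm².
σ = N/A = 214.3 MPa; ε = σ/E = 214.3/208000 = 1.031e-03.

0.00103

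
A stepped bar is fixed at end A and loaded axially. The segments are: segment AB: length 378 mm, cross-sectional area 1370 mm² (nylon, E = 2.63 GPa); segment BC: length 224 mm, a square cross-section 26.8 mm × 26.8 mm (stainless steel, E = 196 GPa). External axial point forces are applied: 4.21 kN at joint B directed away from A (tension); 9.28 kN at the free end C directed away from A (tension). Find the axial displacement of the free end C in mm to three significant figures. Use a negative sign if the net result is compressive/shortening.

Internal axial forces (sectioning from the free end, tension +): N_BC = 9.28 kN, N_AB = 13.49 kN.
A_BC = 718.2 mm².
δ_AB = 13490·378/(1370·2630) = 1.415 mm
δ_BC = 9280·224/(718.2·196000) = 0.01477 mm
δ = Σδ_i = 1.43 mm.

1.43 mm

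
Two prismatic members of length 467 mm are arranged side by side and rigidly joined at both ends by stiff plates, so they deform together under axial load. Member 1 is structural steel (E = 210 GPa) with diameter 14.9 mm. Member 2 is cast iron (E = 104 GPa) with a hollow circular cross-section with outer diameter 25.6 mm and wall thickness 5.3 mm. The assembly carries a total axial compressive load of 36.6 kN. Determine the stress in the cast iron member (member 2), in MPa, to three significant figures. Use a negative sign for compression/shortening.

A_1 = 174.4 mm².
A_2 = 338 mm².
Equal strain + equilibrium ⇒ each member carries load in proportion to AE: A₁E₁ = 36620000 N, A₂E₂ = 35150000 N, ΣAE = 71770000 N.
σ₂ = P·E₂/ΣAE = -36600·104000/71770000 = -53.04 MPa.

-53.0 MPa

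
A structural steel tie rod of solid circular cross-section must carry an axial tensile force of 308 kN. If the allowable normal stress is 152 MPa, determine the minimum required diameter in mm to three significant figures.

50.8 mm

Required area A ≥ P/σ_allow = 308000/152 = 2026 mm².
For a solid circular section, d ≥ √(4A/π) = 50.79 mm.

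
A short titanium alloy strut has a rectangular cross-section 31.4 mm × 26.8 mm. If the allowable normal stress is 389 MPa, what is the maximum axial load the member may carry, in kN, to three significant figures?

327 kN

A = 841.5 mm².
P_max = σ_allow · A = 389 · 841.5 = 327400 N = 327.4 kN.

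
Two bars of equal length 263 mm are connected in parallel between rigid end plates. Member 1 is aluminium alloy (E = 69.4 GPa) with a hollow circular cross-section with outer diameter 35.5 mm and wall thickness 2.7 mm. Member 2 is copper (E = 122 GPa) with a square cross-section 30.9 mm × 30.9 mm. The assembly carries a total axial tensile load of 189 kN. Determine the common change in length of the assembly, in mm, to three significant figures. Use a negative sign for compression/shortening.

A_1 = 278.2 mm².
A_2 = 954.8 mm².
Equal strain + equilibrium ⇒ each member carries load in proportion to AE: A₁E₁ = 19310000 N, A₂E₂ = 116500000 N, ΣAE = 135800000 N.
δ = PL/ΣAE = 189000·263/135800000 = 0.366 mm.

0.366 mm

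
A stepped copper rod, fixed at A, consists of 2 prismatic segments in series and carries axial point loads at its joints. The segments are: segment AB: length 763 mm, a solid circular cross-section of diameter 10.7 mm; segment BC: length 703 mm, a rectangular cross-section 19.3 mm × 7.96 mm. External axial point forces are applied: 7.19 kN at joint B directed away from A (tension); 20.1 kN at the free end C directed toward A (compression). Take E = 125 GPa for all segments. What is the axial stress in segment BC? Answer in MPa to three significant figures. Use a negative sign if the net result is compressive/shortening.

Internal axial forces (sectioning from the free end, tension +): N_BC = -20.1 kN, N_AB = -12.91 kN.
A_BC = 153.6 mm².
σ_BC = N_BC/A_BC = -20100/153.6 = -130.8 MPa.

-131 MPa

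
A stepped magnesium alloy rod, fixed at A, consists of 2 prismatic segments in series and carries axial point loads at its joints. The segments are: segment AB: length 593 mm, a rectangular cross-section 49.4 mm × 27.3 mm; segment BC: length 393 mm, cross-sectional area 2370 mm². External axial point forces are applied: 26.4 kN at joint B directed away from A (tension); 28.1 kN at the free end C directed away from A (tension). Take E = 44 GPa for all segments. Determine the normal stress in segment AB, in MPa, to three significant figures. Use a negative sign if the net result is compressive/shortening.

Internal axial forces (sectioning from the free end, tension +): N_BC = 28.1 kN, N_AB = 54.5 kN.
A_AB = 1349 mm².
σ_AB = N_AB/A_AB = 54500/1349 = 40.41 MPa.

40.4 MPa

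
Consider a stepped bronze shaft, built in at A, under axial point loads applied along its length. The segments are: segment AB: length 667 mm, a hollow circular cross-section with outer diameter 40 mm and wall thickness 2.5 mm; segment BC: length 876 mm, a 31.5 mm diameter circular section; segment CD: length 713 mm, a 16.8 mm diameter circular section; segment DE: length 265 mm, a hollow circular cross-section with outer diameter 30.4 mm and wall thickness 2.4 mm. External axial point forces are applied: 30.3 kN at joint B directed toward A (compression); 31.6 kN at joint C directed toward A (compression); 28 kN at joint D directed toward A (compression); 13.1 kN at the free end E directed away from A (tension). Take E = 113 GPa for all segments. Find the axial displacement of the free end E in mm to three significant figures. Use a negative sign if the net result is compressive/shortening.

-2.28 mm

Internal axial forces (sectioning from the free end, tension +): N_DE = 13.1 kN, N_CD = -14.9 kN, N_BC = -46.5 kN, N_AB = -76.8 kN.
A_AB = 294.5 mm².
A_BC = 779.3 mm².
A_CD = 221.7 mm².
A_DE = 211.1 mm².
δ_AB = -76800·667/(294.5·113000) = -1.539 mm
δ_BC = -46500·876/(779.3·113000) = -0.4626 mm
δ_CD = -14900·713/(221.7·113000) = -0.4241 mm
δ_DE = 13100·265/(211.1·113000) = 0.1455 mm
δ = Σδ_i = -2.28 mm.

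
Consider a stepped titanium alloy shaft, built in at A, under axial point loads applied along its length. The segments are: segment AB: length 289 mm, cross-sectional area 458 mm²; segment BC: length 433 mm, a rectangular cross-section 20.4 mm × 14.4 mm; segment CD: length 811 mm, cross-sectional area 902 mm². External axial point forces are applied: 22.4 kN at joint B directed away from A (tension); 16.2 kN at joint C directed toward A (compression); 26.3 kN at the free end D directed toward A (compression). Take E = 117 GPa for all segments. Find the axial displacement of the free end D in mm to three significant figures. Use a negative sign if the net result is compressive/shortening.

Internal axial forces (sectioning from the free end, tension +): N_CD = -26.3 kN, N_BC = -42.5 kN, N_AB = -20.1 kN.
A_BC = 293.8 mm².
δ_AB = -20100·289/(458·117000) = -0.1084 mm
δ_BC = -42500·433/(293.8·117000) = -0.5354 mm
δ_CD = -26300·811/(902·117000) = -0.2021 mm
δ = Σδ_i = -0.8459 mm.

-0.846 mm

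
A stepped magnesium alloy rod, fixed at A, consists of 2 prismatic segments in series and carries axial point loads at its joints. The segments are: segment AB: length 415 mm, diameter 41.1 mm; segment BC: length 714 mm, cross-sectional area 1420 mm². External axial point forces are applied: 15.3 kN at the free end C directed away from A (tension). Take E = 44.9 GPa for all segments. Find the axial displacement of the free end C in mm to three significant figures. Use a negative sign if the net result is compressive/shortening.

Internal axial forces (sectioning from the free end, tension +): N_BC = 15.3 kN, N_AB = 15.3 kN.
A_AB = 1327 mm².
δ_AB = 15300·415/(1327·44900) = 0.1066 mm
δ_BC = 15300·714/(1420·44900) = 0.1713 mm
δ = Σδ_i = 0.2779 mm.

0.278 mm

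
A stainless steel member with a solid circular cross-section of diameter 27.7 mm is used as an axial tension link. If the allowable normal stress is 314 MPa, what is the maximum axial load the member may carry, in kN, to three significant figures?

A = 602.6 mm².
P_max = σ_allow · A = 314 · 602.6 = 189200 N = 189.2 kN.

189 kN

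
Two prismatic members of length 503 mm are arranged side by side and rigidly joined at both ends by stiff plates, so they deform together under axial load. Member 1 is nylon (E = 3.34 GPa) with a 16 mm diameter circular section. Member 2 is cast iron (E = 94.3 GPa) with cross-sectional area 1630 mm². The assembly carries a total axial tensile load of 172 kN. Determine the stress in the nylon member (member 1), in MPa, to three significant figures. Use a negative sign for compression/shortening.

A_1 = 201.1 mm².
Equal strain + equilibrium ⇒ each member carries load in proportion to AE: A₁E₁ = 671500 N, A₂E₂ = 153700000 N, ΣAE = 154400000 N.
σ₁ = P·E₁/ΣAE = 172000·3340/154400000 = 3.721 MPa.

3.72 MPa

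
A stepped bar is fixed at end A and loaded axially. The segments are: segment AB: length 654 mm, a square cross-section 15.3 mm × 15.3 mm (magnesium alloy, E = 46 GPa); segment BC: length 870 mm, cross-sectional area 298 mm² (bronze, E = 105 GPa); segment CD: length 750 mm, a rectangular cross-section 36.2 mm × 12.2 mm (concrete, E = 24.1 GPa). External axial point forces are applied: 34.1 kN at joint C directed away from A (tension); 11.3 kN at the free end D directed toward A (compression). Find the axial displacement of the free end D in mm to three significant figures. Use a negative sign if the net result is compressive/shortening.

Internal axial forces (sectioning from the free end, tension +): N_CD = -11.3 kN, N_BC = 22.8 kN, N_AB = 22.8 kN.
A_AB = 234.1 mm².
A_CD = 441.6 mm².
δ_AB = 22800·654/(234.1·46000) = 1.385 mm
δ_BC = 22800·870/(298·105000) = 0.6339 mm
δ_CD = -11300·750/(441.6·24100) = -0.7963 mm
δ = Σδ_i = 1.222 mm.

1.22 mm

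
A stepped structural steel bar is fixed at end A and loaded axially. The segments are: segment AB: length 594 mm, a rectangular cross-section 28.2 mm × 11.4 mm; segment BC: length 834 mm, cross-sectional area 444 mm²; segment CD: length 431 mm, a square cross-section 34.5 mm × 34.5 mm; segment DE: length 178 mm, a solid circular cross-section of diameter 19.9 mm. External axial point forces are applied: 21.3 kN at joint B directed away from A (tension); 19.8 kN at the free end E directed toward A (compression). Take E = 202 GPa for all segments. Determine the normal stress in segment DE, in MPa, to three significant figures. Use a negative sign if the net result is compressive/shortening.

Internal axial forces (sectioning from the free end, tension +): N_DE = -19.8 kN, N_CD = -19.8 kN, N_BC = -19.8 kN, N_AB = 1.5 kN.
A_DE = 311 mm².
σ_DE = N_DE/A_DE = -19800/311 = -63.66 MPa.

-63.7 MPa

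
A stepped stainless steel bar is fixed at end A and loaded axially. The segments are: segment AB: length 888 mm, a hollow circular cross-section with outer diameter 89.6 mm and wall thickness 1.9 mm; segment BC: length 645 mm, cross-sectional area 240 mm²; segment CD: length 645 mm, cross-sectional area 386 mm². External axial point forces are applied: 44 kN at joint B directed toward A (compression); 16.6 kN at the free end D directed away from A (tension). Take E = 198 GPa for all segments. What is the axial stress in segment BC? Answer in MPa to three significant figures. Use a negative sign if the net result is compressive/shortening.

69.2 MPa

Internal axial forces (sectioning from the free end, tension +): N_CD = 16.6 kN, N_BC = 16.6 kN, N_AB = -27.4 kN.
σ_BC = N_BC/A_BC = 16600/240 = 69.17 MPa.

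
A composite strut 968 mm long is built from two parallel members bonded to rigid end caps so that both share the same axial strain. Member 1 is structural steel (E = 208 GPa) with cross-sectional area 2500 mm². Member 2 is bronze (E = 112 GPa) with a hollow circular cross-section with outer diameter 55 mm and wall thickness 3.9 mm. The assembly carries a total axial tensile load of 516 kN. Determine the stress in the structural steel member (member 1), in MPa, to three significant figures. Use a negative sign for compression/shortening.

182 MPa

A_2 = 626.1 mm².
Equal strain + equilibrium ⇒ each member carries load in proportion to AE: A₁E₁ = 520000000 N, A₂E₂ = 70120000 N, ΣAE = 590100000 N.
σ₁ = P·E₁/ΣAE = 516000·208000/590100000 = 181.9 MPa.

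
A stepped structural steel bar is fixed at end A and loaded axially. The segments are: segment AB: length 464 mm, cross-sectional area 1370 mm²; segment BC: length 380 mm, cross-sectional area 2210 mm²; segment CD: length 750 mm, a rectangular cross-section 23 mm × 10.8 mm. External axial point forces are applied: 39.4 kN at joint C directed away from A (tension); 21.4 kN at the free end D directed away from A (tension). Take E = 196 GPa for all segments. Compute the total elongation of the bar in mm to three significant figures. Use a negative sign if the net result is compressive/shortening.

0.488 mm

Internal axial forces (sectioning from the free end, tension +): N_CD = 21.4 kN, N_BC = 60.8 kN, N_AB = 60.8 kN.
A_CD = 248.4 mm².
δ_AB = 60800·464/(1370·196000) = 0.1051 mm
δ_BC = 60800·380/(2210·196000) = 0.05334 mm
δ_CD = 21400·750/(248.4·196000) = 0.3297 mm
δ = Σδ_i = 0.4881 mm.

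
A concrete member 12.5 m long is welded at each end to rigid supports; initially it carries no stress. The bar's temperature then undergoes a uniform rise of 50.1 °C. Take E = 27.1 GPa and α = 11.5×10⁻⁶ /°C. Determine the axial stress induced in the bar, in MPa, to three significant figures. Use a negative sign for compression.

Free thermal expansion αLΔT = 11.5e-6 · 12500 · 50.1 = 7.202 mm.
The walls impose strain ε = −(7.202)/12500 = -5.7615e-04; σ = Eε = 27100 · -5.7615e-04 = -15.61 MPa.

-15.6 MPa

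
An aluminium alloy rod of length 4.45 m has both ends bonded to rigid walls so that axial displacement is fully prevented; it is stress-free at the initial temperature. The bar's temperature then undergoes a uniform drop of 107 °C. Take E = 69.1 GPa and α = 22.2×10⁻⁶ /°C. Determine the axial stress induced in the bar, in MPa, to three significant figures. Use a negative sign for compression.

164 MPa

Free thermal expansion αLΔT = 22.2e-6 · 4450 · -107 = -10.57 mm.
The walls impose strain ε = −(-10.57)/4450 = 2.3754e-03; σ = Eε = 69100 · 2.3754e-03 = 164.1 MPa.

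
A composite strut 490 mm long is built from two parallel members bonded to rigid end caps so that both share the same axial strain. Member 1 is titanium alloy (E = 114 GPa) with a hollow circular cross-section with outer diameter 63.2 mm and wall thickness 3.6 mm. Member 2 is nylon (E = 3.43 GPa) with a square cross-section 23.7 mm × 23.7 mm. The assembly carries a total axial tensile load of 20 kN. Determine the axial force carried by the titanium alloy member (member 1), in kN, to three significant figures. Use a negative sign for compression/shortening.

19.5 kN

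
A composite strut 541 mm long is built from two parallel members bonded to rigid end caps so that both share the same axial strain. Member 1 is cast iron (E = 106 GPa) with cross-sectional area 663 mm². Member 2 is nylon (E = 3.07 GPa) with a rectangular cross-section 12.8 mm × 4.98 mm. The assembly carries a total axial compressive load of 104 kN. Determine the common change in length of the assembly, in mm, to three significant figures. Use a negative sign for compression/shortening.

-0.798 mm

A_2 = 63.74 mm².
Equal strain + equilibrium ⇒ each member carries load in proportion to AE: A₁E₁ = 70280000 N, A₂E₂ = 195700 N, ΣAE = 70470000 N.
δ = PL/ΣAE = -104000·541/70470000 = -0.7984 mm.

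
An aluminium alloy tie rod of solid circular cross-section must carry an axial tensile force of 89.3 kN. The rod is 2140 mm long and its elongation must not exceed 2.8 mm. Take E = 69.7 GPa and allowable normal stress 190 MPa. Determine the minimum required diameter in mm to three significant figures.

35.3 mm

Required area A ≥ P/σ_allow = 89300/190 = 470 mm².
For a solid circular section, d ≥ √(4A/π) = 24.46 mm.
Elongation limit: A ≥ PL/(Eδ_allow) = 89300·2140/(69700·2.8) = 979.2 mm² ⇒ d ≥ 35.31 mm.
The elongation limit governs.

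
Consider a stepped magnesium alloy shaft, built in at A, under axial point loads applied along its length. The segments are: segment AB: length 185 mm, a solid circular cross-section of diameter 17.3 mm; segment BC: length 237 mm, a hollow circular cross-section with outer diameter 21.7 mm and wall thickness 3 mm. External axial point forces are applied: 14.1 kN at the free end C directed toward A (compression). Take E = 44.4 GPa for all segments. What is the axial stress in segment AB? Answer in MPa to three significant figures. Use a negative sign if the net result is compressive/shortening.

Internal axial forces (sectioning from the free end, tension +): N_BC = -14.1 kN, N_AB = -14.1 kN.
A_AB = 235.1 mm².
σ_AB = N_AB/A_AB = -14100/235.1 = -59.98 MPa.

-60.0 MPa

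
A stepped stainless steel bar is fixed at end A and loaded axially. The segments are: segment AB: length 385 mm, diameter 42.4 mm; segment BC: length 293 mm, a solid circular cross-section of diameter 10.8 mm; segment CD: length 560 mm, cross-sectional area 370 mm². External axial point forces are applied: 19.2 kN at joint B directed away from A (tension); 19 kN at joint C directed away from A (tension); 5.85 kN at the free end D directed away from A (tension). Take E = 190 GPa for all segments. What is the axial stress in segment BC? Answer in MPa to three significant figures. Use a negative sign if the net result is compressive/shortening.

271 MPa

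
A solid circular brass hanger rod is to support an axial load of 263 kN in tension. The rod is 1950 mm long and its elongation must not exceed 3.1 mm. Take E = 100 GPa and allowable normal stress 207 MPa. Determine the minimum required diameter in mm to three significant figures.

45.9 mm

Required area A ≥ P/σ_allow = 263000/207 = 1271 mm².
For a solid circular section, d ≥ √(4A/π) = 40.22 mm.
Elongation limit: A ≥ PL/(Eδ_allow) = 263000·1950/(100000·3.1) = 1654 mm² ⇒ d ≥ 45.9 mm.
The elongation limit governs.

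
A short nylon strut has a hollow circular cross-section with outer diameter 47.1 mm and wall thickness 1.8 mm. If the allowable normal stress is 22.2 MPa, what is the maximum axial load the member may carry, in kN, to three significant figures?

5.69 kN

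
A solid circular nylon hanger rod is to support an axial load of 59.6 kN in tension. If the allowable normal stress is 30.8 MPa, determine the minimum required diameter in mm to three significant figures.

Required area A ≥ P/σ_allow = 59600/30.8 = 1935 mm².
For a solid circular section, d ≥ √(4A/π) = 49.64 mm.

49.6 mm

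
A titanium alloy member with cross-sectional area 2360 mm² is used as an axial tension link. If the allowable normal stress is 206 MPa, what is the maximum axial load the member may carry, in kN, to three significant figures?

486 kN

P_max = σ_allow · A = 206 · 2360 = 486200 N = 486.2 kN.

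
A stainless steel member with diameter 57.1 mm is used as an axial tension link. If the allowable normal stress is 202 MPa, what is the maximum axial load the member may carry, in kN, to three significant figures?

517 kN

A = 2561 mm².
P_max = σ_allow · A = 202 · 2561 = 517300 N = 517.3 kN.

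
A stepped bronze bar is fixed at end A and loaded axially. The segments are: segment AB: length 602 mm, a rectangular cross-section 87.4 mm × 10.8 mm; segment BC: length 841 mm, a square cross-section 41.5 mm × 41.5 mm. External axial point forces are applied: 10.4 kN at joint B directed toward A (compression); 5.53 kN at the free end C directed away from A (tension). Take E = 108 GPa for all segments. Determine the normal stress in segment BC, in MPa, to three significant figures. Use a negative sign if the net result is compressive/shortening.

Internal axial forces (sectioning from the free end, tension +): N_BC = 5.53 kN, N_AB = -4.87 kN.
A_BC = 1722 mm².
σ_BC = N_BC/A_BC = 5530/1722 = 3.211 MPa.

3.21 MPa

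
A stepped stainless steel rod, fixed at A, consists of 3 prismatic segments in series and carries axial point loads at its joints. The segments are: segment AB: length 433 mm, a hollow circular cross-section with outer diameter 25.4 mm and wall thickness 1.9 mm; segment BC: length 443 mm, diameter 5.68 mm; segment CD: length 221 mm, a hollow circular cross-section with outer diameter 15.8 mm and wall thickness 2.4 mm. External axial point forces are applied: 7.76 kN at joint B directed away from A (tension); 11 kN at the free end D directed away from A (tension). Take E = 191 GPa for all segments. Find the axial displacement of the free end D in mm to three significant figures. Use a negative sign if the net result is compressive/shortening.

Internal axial forces (sectioning from the free end, tension +): N_CD = 11 kN, N_BC = 11 kN, N_AB = 18.76 kN.
A_AB = 140.3 mm².
A_BC = 25.34 mm².
A_CD = 101 mm².
δ_AB = 18760·433/(140.3·191000) = 0.3032 mm
δ_BC = 11000·443/(25.34·191000) = 1.007 mm
δ_CD = 11000·221/(101·191000) = 0.126 mm
δ = Σδ_i = 1.436 mm.

1.44 mm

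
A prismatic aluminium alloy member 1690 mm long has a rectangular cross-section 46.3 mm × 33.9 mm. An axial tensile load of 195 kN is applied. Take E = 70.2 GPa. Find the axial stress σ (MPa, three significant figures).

124 MPa

A = 1570 mm².
σ = N/A = 195000/1570 = 124.2 MPa.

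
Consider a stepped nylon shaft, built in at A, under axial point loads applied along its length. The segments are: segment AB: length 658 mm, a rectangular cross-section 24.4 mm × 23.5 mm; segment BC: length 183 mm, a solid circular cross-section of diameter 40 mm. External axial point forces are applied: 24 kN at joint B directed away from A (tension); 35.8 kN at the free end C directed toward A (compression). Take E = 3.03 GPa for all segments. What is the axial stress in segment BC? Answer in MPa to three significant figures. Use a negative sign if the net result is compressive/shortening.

-28.5 MPa

Internal axial forces (sectioning from the free end, tension +): N_BC = -35.8 kN, N_AB = -11.8 kN.
A_BC = 1257 mm².
σ_BC = N_BC/A_BC = -35800/1257 = -28.49 MPa.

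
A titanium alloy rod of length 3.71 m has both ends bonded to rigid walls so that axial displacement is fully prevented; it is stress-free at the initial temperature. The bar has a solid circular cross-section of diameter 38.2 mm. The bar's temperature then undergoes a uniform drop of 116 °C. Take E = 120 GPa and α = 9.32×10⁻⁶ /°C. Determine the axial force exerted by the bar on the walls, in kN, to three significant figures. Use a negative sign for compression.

149 kN

Free thermal expansion αLΔT = 9.32e-6 · 3710 · -116 = -4.011 mm.
The walls impose strain ε = −(-4.011)/3710 = 1.0811e-03; σ = Eε = 120000 · 1.0811e-03 = 129.7 MPa.
Wall reaction R = σ·A = 129.7·1146 = 148700 N = 148.7 kN.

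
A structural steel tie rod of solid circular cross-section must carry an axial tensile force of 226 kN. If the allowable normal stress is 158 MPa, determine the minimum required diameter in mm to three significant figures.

42.7 mm

Required area A ≥ P/σ_allow = 226000/158 = 1430 mm².
For a solid circular section, d ≥ √(4A/π) = 42.68 mm.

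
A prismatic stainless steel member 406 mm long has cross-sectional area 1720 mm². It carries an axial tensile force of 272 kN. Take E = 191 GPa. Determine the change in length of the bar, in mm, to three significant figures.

δ_mech = NL/(AE) = 272000·406/(1720·191000) = 0.3362 mm.

0.336 mm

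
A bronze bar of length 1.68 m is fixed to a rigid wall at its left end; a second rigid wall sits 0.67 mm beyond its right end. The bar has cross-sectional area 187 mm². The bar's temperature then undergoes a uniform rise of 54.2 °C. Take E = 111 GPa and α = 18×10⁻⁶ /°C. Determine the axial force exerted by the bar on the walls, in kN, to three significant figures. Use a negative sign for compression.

Free thermal expansion αLΔT = 18e-6 · 1680 · 54.2 = 1.639 mm.
The walls engage after the gap closes; constrained expansion = 1.639 − 0.67 = 0.969 mm.
The walls impose strain ε = −(0.969)/1680 = -5.7679e-04; σ = Eε = 111000 · -5.7679e-04 = -64.02 MPa.
Wall reaction R = σ·A = -64.02·187 = -11970 N = -11.97 kN.

-12.0 kN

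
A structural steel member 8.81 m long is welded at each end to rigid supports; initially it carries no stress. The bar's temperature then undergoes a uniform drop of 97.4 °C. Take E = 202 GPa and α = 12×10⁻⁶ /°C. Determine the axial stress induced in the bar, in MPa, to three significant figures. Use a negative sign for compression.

236 MPa

Free thermal expansion αLΔT = 12e-6 · 8810 · -97.4 = -10.3 mm.
The walls impose strain ε = −(-10.3)/8810 = 1.1688e-03; σ = Eε = 202000 · 1.1688e-03 = 236.1 MPa.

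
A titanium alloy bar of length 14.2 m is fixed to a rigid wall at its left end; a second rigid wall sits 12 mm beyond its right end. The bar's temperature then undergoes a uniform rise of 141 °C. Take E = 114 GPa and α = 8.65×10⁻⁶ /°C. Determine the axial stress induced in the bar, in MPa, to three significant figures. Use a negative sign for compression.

-42.7 MPa

Free thermal expansion αLΔT = 8.65e-6 · 14200 · 141 = 17.32 mm.
The walls engage after the gap closes; constrained expansion = 17.32 − 12 = 5.319 mm.
The walls impose strain ε = −(5.319)/14200 = -3.7458e-04; σ = Eε = 114000 · -3.7458e-04 = -42.7 MPa.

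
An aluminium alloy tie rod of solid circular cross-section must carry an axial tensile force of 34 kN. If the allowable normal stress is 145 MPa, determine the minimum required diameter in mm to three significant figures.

Required area A ≥ P/σ_allow = 34000/145 = 234.5 mm².
For a solid circular section, d ≥ √(4A/π) = 17.28 mm.

17.3 mm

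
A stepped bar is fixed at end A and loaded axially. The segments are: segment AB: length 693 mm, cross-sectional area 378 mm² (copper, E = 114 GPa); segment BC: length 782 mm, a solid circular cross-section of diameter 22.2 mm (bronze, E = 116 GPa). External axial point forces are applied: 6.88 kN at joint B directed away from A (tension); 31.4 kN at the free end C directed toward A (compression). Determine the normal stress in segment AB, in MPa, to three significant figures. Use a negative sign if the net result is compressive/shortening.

Internal axial forces (sectioning from the free end, tension +): N_BC = -31.4 kN, N_AB = -24.52 kN.
σ_AB = N_AB/A_AB = -24520/378 = -64.87 MPa.

-64.9 MPa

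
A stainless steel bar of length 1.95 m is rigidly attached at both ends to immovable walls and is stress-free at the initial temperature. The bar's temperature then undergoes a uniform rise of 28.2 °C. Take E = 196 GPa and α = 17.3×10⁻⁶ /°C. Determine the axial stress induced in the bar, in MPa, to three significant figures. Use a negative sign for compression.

-95.6 MPa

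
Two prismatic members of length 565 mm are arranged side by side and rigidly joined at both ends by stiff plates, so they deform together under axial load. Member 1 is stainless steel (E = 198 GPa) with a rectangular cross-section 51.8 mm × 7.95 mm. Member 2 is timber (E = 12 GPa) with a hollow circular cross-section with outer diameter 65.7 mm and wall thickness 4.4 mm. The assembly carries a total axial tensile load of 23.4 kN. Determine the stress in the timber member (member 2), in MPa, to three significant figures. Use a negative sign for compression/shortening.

A_1 = 411.8 mm².
A_2 = 847.4 mm².
Equal strain + equilibrium ⇒ each member carries load in proportion to AE: A₁E₁ = 81540000 N, A₂E₂ = 10170000 N, ΣAE = 91710000 N.
σ₂ = P·E₂/ΣAE = 23400·12000/91710000 = 3.062 MPa.

3.06 MPa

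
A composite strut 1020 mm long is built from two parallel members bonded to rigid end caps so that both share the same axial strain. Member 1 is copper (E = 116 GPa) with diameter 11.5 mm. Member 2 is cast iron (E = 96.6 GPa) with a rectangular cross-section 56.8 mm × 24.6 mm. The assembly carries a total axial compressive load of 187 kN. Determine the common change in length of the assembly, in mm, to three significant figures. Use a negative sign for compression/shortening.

A_1 = 103.9 mm².
A_2 = 1397 mm².
Equal strain + equilibrium ⇒ each member carries load in proportion to AE: A₁E₁ = 12050000 N, A₂E₂ = 135000000 N, ΣAE = 147000000 N.
δ = PL/ΣAE = -187000·1020/147000000 = -1.297 mm.

-1.30 mm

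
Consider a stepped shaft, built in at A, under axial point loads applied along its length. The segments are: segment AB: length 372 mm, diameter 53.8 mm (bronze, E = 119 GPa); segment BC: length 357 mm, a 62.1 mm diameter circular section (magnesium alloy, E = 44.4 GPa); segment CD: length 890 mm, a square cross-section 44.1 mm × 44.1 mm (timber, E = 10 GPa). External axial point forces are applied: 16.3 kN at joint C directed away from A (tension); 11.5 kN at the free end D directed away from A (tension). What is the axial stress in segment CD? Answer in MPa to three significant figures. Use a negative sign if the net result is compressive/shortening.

Internal axial forces (sectioning from the free end, tension +): N_CD = 11.5 kN, N_BC = 27.8 kN, N_AB = 27.8 kN.
A_CD = 1945 mm².
σ_CD = N_CD/A_CD = 11500/1945 = 5.913 MPa.

5.91 MPa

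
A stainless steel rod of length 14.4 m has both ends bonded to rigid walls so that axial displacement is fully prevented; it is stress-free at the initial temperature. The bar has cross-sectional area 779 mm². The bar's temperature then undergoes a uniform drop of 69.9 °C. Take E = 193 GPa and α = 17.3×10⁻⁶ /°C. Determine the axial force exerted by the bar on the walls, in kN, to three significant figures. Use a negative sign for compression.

182 kN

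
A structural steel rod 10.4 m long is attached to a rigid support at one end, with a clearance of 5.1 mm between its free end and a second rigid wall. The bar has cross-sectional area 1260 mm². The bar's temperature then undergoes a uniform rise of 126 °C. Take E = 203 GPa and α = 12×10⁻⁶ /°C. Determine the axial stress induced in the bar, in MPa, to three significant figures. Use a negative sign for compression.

-207 MPa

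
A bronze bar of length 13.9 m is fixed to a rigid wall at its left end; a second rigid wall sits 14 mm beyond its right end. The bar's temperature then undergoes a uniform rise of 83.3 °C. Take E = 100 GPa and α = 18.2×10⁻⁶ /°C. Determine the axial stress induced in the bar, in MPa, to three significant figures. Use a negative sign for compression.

-50.9 MPa

Free thermal expansion αLΔT = 18.2e-6 · 13900 · 83.3 = 21.07 mm.
The walls engage after the gap closes; constrained expansion = 21.07 − 14 = 7.073 mm.
The walls impose strain ε = −(7.073)/13900 = -5.0887e-04; σ = Eε = 100000 · -5.0887e-04 = -50.89 MPa.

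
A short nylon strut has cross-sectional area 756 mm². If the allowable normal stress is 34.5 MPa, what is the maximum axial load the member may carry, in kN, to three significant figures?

26.1 kN

P_max = σ_allow · A = 34.5 · 756 = 26080 N = 26.08 kN.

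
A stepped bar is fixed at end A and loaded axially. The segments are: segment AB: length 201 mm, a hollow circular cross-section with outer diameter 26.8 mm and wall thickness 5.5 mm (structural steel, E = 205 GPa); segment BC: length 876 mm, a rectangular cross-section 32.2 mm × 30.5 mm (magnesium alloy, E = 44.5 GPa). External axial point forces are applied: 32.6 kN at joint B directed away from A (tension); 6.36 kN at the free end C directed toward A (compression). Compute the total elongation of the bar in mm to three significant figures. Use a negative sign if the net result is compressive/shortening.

-0.0576 mm

Internal axial forces (sectioning from the free end, tension +): N_BC = -6.36 kN, N_AB = 26.24 kN.
A_AB = 368 mm².
A_BC = 982.1 mm².
δ_AB = 26240·201/(368·205000) = 0.06991 mm
δ_BC = -6360·876/(982.1·44500) = -0.1275 mm
δ = Σδ_i = -0.05758 mm.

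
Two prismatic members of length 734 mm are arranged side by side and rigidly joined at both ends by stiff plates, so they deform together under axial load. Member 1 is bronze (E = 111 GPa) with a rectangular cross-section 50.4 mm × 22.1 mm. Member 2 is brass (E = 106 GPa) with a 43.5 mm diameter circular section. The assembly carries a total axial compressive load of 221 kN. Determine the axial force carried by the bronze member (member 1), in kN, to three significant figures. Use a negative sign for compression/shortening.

A_1 = 1114 mm².
A_2 = 1486 mm².
Equal strain + equilibrium ⇒ each member carries load in proportion to AE: A₁E₁ = 123600000 N, A₂E₂ = 157500000 N, ΣAE = 281200000 N.
F₁ = P·A₁E₁/ΣAE = -221000·123600000/281200000 = -97180 N.

-97.2 kN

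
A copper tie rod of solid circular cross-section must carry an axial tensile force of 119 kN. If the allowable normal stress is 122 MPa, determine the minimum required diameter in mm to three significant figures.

35.2 mm

Required area A ≥ P/σ_allow = 119000/122 = 975.4 mm².
For a solid circular section, d ≥ √(4A/π) = 35.24 mm.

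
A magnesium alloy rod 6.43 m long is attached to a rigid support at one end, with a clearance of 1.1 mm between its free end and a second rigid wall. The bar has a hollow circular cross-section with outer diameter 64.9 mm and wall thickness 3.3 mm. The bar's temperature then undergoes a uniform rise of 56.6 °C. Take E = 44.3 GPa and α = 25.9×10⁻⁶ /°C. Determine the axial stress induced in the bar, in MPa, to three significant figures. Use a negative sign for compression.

-57.4 MPa

Free thermal expansion αLΔT = 25.9e-6 · 6430 · 56.6 = 9.426 mm.
The walls engage after the gap closes; constrained expansion = 9.426 − 1.1 = 8.326 mm.
The walls impose strain ε = −(8.326)/6430 = -1.2949e-03; σ = Eε = 44300 · -1.2949e-03 = -57.36 MPa.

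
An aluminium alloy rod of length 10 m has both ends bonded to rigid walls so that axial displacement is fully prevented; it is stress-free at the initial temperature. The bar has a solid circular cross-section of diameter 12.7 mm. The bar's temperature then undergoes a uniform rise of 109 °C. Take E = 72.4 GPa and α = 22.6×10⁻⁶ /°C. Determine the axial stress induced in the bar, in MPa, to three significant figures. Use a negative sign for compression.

Free thermal expansion αLΔT = 22.6e-6 · 10000 · 109 = 24.63 mm.
The walls impose strain ε = −(24.63)/10000 = -2.4634e-03; σ = Eε = 72400 · -2.4634e-03 = -178.4 MPa.

-178 MPa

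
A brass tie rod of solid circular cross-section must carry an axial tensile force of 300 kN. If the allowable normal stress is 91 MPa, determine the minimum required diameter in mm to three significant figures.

64.8 mm

Required area A ≥ P/σ_allow = 300000/91 = 3297 mm².
For a solid circular section, d ≥ √(4A/π) = 64.79 mm.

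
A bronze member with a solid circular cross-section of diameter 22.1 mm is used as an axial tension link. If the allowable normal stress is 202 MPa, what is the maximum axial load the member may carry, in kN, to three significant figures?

A = 383.6 mm².
P_max = σ_allow · A = 202 · 383.6 = 77490 N = 77.49 kN.

77.5 kN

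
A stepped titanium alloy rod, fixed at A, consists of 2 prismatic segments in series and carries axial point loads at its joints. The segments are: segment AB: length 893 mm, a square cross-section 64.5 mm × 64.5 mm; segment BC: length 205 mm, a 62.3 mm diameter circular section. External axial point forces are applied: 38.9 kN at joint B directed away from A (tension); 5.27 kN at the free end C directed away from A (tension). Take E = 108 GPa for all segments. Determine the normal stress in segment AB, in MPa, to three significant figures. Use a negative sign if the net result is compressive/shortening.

10.6 MPa

Internal axial forces (sectioning from the free end, tension +): N_BC = 5.27 kN, N_AB = 44.17 kN.
A_AB = 4160 mm².
σ_AB = N_AB/A_AB = 44170/4160 = 10.62 MPa.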